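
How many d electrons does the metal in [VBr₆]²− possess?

d1

Summing ligand charges against the −2 overall charge gives an oxidation state of +4 for vanadium.
V sits in group 5, so the d-electron count is 5 − 4 = 1.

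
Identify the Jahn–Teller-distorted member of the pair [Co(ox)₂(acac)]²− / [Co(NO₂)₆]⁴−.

[Co(ox)₂(acac)]²−: Ligand charges: each oxalate is −2; each acetylacetonate is −1. With an overall charge of −2 the cobalt centre must be in the +3 oxidation state. Co sits in group 9, so the d-electron count is 9 − 3 = 6. Co(III) has an exceptionally large octahedral splitting and is low-spin with essentially every ligand except fluoride. The d⁶ configuration leaves the e_g set evenly filled (or empty) — no strong Jahn–Teller driving force.
[Co(NO₂)₆]⁴−: Summing ligand charges against the −4 overall charge gives an oxidation state of +2 for cobalt. Group 9 minus oxidation state 2 gives a d⁷ configuration. Nitro (N-bound nitrite) is a strong-field ligand (high in the spectrochemical series) for a first-row metal, so the complex is low-spin. The t₂g⁶e_g¹ (low-spin) configuration has an unevenly filled e_g set; the Jahn–Teller theorem predicts a tetragonal distortion (typically axial elongation) to lift the degeneracy.

[Co(NO₂)₆]⁴−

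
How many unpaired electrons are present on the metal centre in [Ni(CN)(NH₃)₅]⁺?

Ligand charges: each cyanide is −1; ammonia is neutral. With an overall charge of +1 the nickel centre must be in the +2 oxidation state.
Nickel is a group-10 element; Ni(II) is therefore d⁸.
In an octahedral field the d⁸ configuration is t₂g⁶e_g² (only one arrangement possible), giving 2 unpaired electrons.

2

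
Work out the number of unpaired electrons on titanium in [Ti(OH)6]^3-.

1 unpaired electron

Ligand charges: each hydroxide is −1. With an overall charge of −3 the titanium centre must be in the +3 oxidation state.
Group 4 minus oxidation state 3 gives a d¹ configuration.
In an octahedral field the d¹ configuration is t₂g¹e_g⁰ (only one arrangement possible), giving 1 unpaired electron.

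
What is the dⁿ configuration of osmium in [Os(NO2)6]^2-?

Summing ligand charges against the −2 overall charge gives an oxidation state of +4 for osmium.
Osmium is a group-8 element; Os(IV) is therefore d⁴.

d⁴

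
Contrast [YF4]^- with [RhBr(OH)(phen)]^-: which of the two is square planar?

[RhBr(OH)(phen)]^-

For [YF4]^-: Summing ligand charges against the −1 overall charge gives an oxidation state of +3 for yttrium. Yttrium is a group-3 element; Y(III) is therefore d⁰. A d⁰ ion has no crystal-field stabilisation preference between square planar and tetrahedral, so four ligands adopt the sterically favoured tetrahedral geometry. → tetrahedral.
For [RhBr(OH)(phen)]^-: Summing ligand charges against the −1 overall charge gives an oxidation state of +1 for rhodium. Group 9 minus oxidation state 1 gives a d⁸ configuration. A 4d d⁸ ion has a large crystal-field splitting; square planar leaves the high-energy d_{x²−y²} orbital empty and maximises CFSE. → square planar.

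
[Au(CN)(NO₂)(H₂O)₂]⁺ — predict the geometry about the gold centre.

Ligand charges: each cyanide is −1; each nitro (N-bound nitrite) is −1; water is neutral. With an overall charge of +1 the gold centre must be in the +3 oxidation state.
Au sits in group 11, so the d-electron count is 11 − 3 = 8.
Coordination number: 4.
A 5d d⁸ ion has a large crystal-field splitting; square planar leaves the high-energy d_{x²−y²} orbital empty and maximises CFSE.

square planar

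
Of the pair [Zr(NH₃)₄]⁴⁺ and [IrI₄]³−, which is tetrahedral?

[Zr(NH₃)₄]⁴⁺

For [Zr(NH₃)₄]⁴⁺: Ligand charges: ammonia is neutral. With an overall charge of +4 the zirconium centre must be in the +4 oxidation state. Zr sits in group 4, so the d-electron count is 4 − 4 = 0. A d⁰ ion has no crystal-field stabilisation preference between square planar and tetrahedral, so four ligands adopt the sterically favoured tetrahedral geometry. → tetrahedral.
For [IrI₄]³−: Summing ligand charges against the −3 overall charge gives an oxidation state of +1 for iridium. Ir sits in group 9, so the d-electron count is 9 − 1 = 8. A 5d d⁸ ion has a large crystal-field splitting; square planar leaves the high-energy d_{x²−y²} orbital empty and maximises CFSE. → square planar.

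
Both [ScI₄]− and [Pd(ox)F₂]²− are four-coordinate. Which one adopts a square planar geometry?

[Pd(ox)F₂]²−

For [ScI₄]−: Summing ligand charges against the −1 overall charge gives an oxidation state of +3 for scandium. Sc sits in group 3, so the d-electron count is 3 − 3 = 0. A d⁰ ion has no crystal-field stabilisation preference between square planar and tetrahedral, so four ligands adopt the sterically favoured tetrahedral geometry. → tetrahedral.
For [Pd(ox)F₂]²−: Each oxalate is −2; each fluoride is −1; balancing the −2 overall charge requires Pd(II). Group 10 minus oxidation state 2 gives a d⁸ configuration. A 4d d⁸ ion has a large crystal-field splitting; square planar leaves the high-energy d_{x²−y²} orbital empty and maximises CFSE. → square planar.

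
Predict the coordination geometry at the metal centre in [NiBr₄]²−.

tetrahedral

Ligand charges: each bromide is −1. With an overall charge of −2 the nickel centre must be in the +2 oxidation state.
Group 10 minus oxidation state 2 gives a d⁸ configuration.
With 4 monodentate ligands the coordination number is 4.
Bromide is a weak-field ligand.
With weak-field ligands the CFSE gain from square planar is small, so a 3d d⁸ ion takes the sterically preferred tetrahedral geometry.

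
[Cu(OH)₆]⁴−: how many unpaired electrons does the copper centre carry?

Summing ligand charges against the −4 overall charge gives an oxidation state of +2 for copper.
Group 11 minus oxidation state 2 gives a d⁹ configuration.
In an octahedral field the d⁹ configuration is t₂g⁶e_g³ (only one arrangement possible), giving 1 unpaired electron.

1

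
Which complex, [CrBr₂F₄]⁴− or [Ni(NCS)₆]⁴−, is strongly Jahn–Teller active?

[CrBr₂F₄]⁴−: Ligand charges: each bromide is −1; each fluoride is −1. With an overall charge of −4 the chromium centre must be in the +2 oxidation state. Group 6 minus oxidation state 2 gives a d⁴ configuration. Bromide and fluoride are weak-field ligands for a first-row metal, so the complex is high-spin. The t₂g³e_g¹ (high-spin) configuration has an unevenly filled e_g set; the Jahn–Teller theorem predicts a tetragonal distortion (typically axial elongation) to lift the degeneracy.
[Ni(NCS)₆]⁴−: Summing ligand charges against the −4 overall charge gives an oxidation state of +2 for nickel. Group 10 minus oxidation state 2 gives a d⁸ configuration. The d⁸ configuration leaves the e_g set evenly filled (or empty) — no strong Jahn–Teller driving force.

[CrBr₂F₄]⁴−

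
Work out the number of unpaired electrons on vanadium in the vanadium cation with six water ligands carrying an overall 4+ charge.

Ligand charges: water is neutral. With an overall charge of +4 the vanadium centre must be in the +4 oxidation state.
Group 5 minus oxidation state 4 gives a d¹ configuration.
In an octahedral field the d¹ configuration is t₂g¹e_g⁰ (only one arrangement possible), giving 1 unpaired electron.

1 unpaired electron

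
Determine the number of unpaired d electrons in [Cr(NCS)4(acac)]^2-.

3

Each isothiocyanate is −1; each acetylacetonate is −1; balancing the −2 overall charge requires Cr(III).
Cr sits in group 6, so the d-electron count is 6 − 3 = 3.
Counting donor atoms: 4×isothiocyanate (monodentate) → 4 donors; 1×acetylacetonate (bidentate) → 2 donors. Coordination number = 6.
In an octahedral field the d³ configuration is t₂g³e_g⁰ (only one arrangement possible), giving 3 unpaired electrons.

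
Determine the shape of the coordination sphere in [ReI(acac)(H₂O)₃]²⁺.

octahedral

Summing ligand charges against the +2 overall charge gives an oxidation state of +4 for rhenium.
Re sits in group 7, so the d-electron count is 7 − 4 = 3.
Counting donor atoms: 1×iodide (monodentate) → 1 donor; 1×acetylacetonate (bidentate) → 2 donors; 3×water (monodentate) → 3 donors. Coordination number = 6.
Six donors around a single metal centre give an octahedral coordination sphere.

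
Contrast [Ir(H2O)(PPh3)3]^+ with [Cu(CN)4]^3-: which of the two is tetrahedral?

[Cu(CN)4]^3-

For [Ir(H2O)(PPh3)3]^+: Ligand charges: water is neutral; triphenylphosphine is neutral. With an overall charge of +1 the iridium centre must be in the +1 oxidation state. Iridium is a group-9 element; Ir(I) is therefore d⁸. A 5d d⁸ ion has a large crystal-field splitting; square planar leaves the high-energy d_{x²−y²} orbital empty and maximises CFSE. → square planar.
For [Cu(CN)4]^3-: Ligand charges: each cyanide is −1. With an overall charge of −3 the copper centre must be in the +1 oxidation state. Cu sits in group 11, so the d-electron count is 11 − 1 = 10. A d¹⁰ ion has no crystal-field stabilisation preference between square planar and tetrahedral, so four ligands adopt the sterically favoured tetrahedral geometry. → tetrahedral.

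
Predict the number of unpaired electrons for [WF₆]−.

Each fluoride is −1; balancing the −1 overall charge requires W(V).
W sits in group 6, so the d-electron count is 6 − 5 = 1.
In an octahedral field the d¹ configuration is t₂g¹e_g⁰ (only one arrangement possible), giving 1 unpaired electron.

1 unpaired electron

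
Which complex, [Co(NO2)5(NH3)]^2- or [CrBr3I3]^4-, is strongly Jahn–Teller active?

[CrBr3I3]^4-

[Co(NO2)5(NH3)]^2-: Summing ligand charges against the −2 overall charge gives an oxidation state of +3 for cobalt. Group 9 minus oxidation state 3 gives a d⁶ configuration. Co(III) has an exceptionally large octahedral splitting and is low-spin with essentially every ligand except fluoride. The d⁶ configuration leaves the e_g set evenly filled (or empty) — no strong Jahn–Teller driving force.
[CrBr3I3]^4-: Each bromide is −1; each iodide is −1; balancing the −4 overall charge requires Cr(II). Chromium is a group-6 element; Cr(II) is therefore d⁴. Bromide and iodide are weak-field ligands for a first-row metal, so the complex is high-spin. The t₂g³e_g¹ (high-spin) configuration has an unevenly filled e_g set; the Jahn–Teller theorem predicts a tetragonal distortion (typically axial elongation) to lift the degeneracy.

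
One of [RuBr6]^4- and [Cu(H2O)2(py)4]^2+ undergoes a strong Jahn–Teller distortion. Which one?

[RuBr6]^4-: Ligand charges: each bromide is −1. With an overall charge of −4 the ruthenium centre must be in the +2 oxidation state. Ru sits in group 8, so the d-electron count is 8 − 2 = 6. A 4d ion has a large Δₒ and is invariably low-spin. The d⁶ configuration leaves the e_g set evenly filled (or empty) — no strong Jahn–Teller driving force.
[Cu(H2O)2(py)4]^2+: Water is neutral; pyridine is neutral; balancing the +2 overall charge requires Cu(II). Group 11 minus oxidation state 2 gives a d⁹ configuration. The t₂g⁶e_g³ configuration has an unevenly filled e_g set; the Jahn–Teller theorem predicts a tetragonal distortion (typically axial elongation) to lift the degeneracy.

[Cu(H2O)2(py)4]^2+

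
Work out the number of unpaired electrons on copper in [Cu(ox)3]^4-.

1

Each oxalate is −2; balancing the −4 overall charge requires Cu(II).
Copper is a group-11 element; Cu(II) is therefore d⁹.
Counting donor atoms: 3×oxalate (bidentate) → 6 donors. Coordination number = 6.
In an octahedral field the d⁹ configuration is t₂g⁶e_g³ (only one arrangement possible), giving 1 unpaired electron.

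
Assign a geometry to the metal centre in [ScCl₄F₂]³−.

Each chloride is −1; each fluoride is −1; balancing the −3 overall charge requires Sc(III).
Scandium is a group-3 element; Sc(III) is therefore d⁰.
Coordination number: 6.
Six donors around a single metal centre give an octahedral coordination sphere.

octahedral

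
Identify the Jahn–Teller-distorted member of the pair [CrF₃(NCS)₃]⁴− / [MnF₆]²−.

[CrF₃(NCS)₃]⁴−: Ligand charges: each fluoride is −1; each isothiocyanate is −1. With an overall charge of −4 the chromium centre must be in the +2 oxidation state. Group 6 minus oxidation state 2 gives a d⁴ configuration. Fluoride and isothiocyanate are weak-field ligands for a first-row metal, so the complex is high-spin. The t₂g³e_g¹ (high-spin) configuration has an unevenly filled e_g set; the Jahn–Teller theorem predicts a tetragonal distortion (typically axial elongation) to lift the degeneracy.
[MnF₆]²−: Ligand charges: each fluoride is −1. With an overall charge of −2 the manganese centre must be in the +4 oxidation state. Manganese is a group-7 element; Mn(IV) is therefore d³. The d³ configuration leaves the e_g set evenly filled (or empty) — no strong Jahn–Teller driving force.

[CrF₃(NCS)₃]⁴−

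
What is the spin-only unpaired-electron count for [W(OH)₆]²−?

Ligand charges: each hydroxide is −1. With an overall charge of −2 the tungsten centre must be in the +4 oxidation state.
Group 6 minus oxidation state 4 gives a d² configuration.
In an octahedral field the d² configuration is t₂g²e_g⁰ (only one arrangement possible), giving 2 unpaired electrons.

2 unpaired electrons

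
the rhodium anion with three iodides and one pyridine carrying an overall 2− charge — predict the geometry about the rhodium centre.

square planar

Ligand charges: each iodide is −1; pyridine is neutral. With an overall charge of −2 the rhodium centre must be in the +1 oxidation state.
Rhodium is a group-9 element; Rh(I) is therefore d⁸.
With 4 monodentate ligands the coordination number is 4.
A 4d d⁸ ion has a large crystal-field splitting; square planar leaves the high-energy d_{x²−y²} orbital empty and maximises CFSE.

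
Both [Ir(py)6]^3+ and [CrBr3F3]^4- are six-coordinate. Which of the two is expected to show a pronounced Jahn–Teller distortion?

[CrBr3F3]^4-

[Ir(py)6]^3+: Pyridine is neutral; balancing the +3 overall charge requires Ir(III). Iridium is a group-9 element; Ir(III) is therefore d⁶. A 5d ion has a large Δₒ and is invariably low-spin. The d⁶ configuration leaves the e_g set evenly filled (or empty) — no strong Jahn–Teller driving force.
[CrBr3F3]^4-: Each bromide is −1; each fluoride is −1; balancing the −4 overall charge requires Cr(II). Chromium is a group-6 element; Cr(II) is therefore d⁴. Bromide and fluoride are weak-field ligands for a first-row metal, so the complex is high-spin. The t₂g³e_g¹ (high-spin) configuration has an unevenly filled e_g set; the Jahn–Teller theorem predicts a tetragonal distortion (typically axial elongation) to lift the degeneracy.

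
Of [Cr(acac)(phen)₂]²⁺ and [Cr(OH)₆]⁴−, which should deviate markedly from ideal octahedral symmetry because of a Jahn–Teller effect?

[Cr(OH)₆]⁴−

[Cr(acac)(phen)₂]²⁺: Ligand charges: each acetylacetonate is −1; 1,10-phenanthroline is neutral. With an overall charge of +2 the chromium centre must be in the +3 oxidation state. Group 6 minus oxidation state 3 gives a d³ configuration. The d³ configuration leaves the e_g set evenly filled (or empty) — no strong Jahn–Teller driving force.
[Cr(OH)₆]⁴−: Summing ligand charges against the −4 overall charge gives an oxidation state of +2 for chromium. Cr sits in group 6, so the d-electron count is 6 − 2 = 4. Hydroxide is a weak-field ligand for a first-row metal, so the complex is high-spin. The t₂g³e_g¹ (high-spin) configuration has an unevenly filled e_g set; the Jahn–Teller theorem predicts a tetragonal distortion (typically axial elongation) to lift the degeneracy.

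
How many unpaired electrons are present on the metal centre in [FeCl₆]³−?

5

Ligand charges: each chloride is −1. With an overall charge of −3 the iron centre must be in the +3 oxidation state.
Fe sits in group 8, so the d-electron count is 8 − 3 = 5.
The spin state decides the count: Chloride is a weak-field ligand for a first-row metal, so the complex is high-spin.
An octahedral high-spin d⁵ ion is t₂g³e_g², giving 5 unpaired electrons.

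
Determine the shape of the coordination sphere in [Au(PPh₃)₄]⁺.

tetrahedral

Summing ligand charges against the +1 overall charge gives an oxidation state of +1 for gold.
Group 11 minus oxidation state 1 gives a d¹⁰ configuration.
Coordination number: 4.
A d¹⁰ ion has no crystal-field stabilisation preference between square planar and tetrahedral, so four ligands adopt the sterically favoured tetrahedral geometry.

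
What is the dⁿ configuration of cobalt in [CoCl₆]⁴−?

d7

Summing ligand charges against the −4 overall charge gives an oxidation state of +2 for cobalt.
Co sits in group 9, so the d-electron count is 9 − 2 = 7.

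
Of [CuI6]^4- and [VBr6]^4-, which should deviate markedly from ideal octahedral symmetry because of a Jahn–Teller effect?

[CuI6]^4-: Each iodide is −1; balancing the −4 overall charge requires Cu(II). Group 11 minus oxidation state 2 gives a d⁹ configuration. The t₂g⁶e_g³ configuration has an unevenly filled e_g set; the Jahn–Teller theorem predicts a tetragonal distortion (typically axial elongation) to lift the degeneracy.
[VBr6]^4-: Each bromide is −1; balancing the −4 overall charge requires V(II). Vanadium is a group-5 element; V(II) is therefore d³. The d³ configuration leaves the e_g set evenly filled (or empty) — no strong Jahn–Teller driving force.

[CuI6]^4-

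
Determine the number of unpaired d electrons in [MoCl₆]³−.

3 unpaired electrons

Ligand charges: each chloride is −1. With an overall charge of −3 the molybdenum centre must be in the +3 oxidation state.
Molybdenum is a group-6 element; Mo(III) is therefore d³.
In an octahedral field the d³ configuration is t₂g³e_g⁰ (only one arrangement possible), giving 3 unpaired electrons.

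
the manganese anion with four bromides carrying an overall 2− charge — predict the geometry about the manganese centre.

Summing ligand charges against the −2 overall charge gives an oxidation state of +2 for manganese.
Manganese is a group-7 element; Mn(II) is therefore d⁵.
With 4 monodentate ligands the coordination number is 4.
Bromide is a weak-field ligand.
A high-spin d⁵ ion has zero CFSE in either geometry, so four ligands adopt the sterically favoured tetrahedral geometry.

tetrahedral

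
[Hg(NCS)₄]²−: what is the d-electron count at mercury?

Each isothiocyanate is −1; balancing the −2 overall charge requires Hg(II).
Mercury is a group-12 element; Hg(II) is therefore d¹⁰.

d¹⁰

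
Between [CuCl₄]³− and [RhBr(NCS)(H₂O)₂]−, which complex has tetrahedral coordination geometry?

[CuCl₄]³−

For [CuCl₄]³−: Each chloride is −1; balancing the −3 overall charge requires Cu(I). Group 11 minus oxidation state 1 gives a d¹⁰ configuration. A d¹⁰ ion has no crystal-field stabilisation preference between square planar and tetrahedral, so four ligands adopt the sterically favoured tetrahedral geometry. → tetrahedral.
For [RhBr(NCS)(H₂O)₂]−: Each bromide is −1; each isothiocyanate is −1; water is neutral; balancing the −1 overall charge requires Rh(I). Group 9 minus oxidation state 1 gives a d⁸ configuration. A 4d d⁸ ion has a large crystal-field splitting; square planar leaves the high-energy d_{x²−y²} orbital empty and maximises CFSE. → square planar.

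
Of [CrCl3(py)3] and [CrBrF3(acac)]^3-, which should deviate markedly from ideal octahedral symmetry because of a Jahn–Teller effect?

[CrBrF3(acac)]^3-

[CrCl3(py)3]: Each chloride is −1; pyridine is neutral; balancing the 0 overall charge requires Cr(III). Cr sits in group 6, so the d-electron count is 6 − 3 = 3. The d³ configuration leaves the e_g set evenly filled (or empty) — no strong Jahn–Teller driving force.
[CrBrF3(acac)]^3-: Each bromide is −1; each fluoride is −1; each acetylacetonate is −1; balancing the −3 overall charge requires Cr(II). Group 6 minus oxidation state 2 gives a d⁴ configuration. Acetylacetonate, bromide, and fluoride are weak-field ligands for a first-row metal, so the complex is high-spin. The t₂g³e_g¹ (high-spin) configuration has an unevenly filled e_g set; the Jahn–Teller theorem predicts a tetragonal distortion (typically axial elongation) to lift the degeneracy.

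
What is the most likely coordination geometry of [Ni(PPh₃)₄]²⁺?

Summing ligand charges against the +2 overall charge gives an oxidation state of +2 for nickel.
Ni sits in group 10, so the d-electron count is 10 − 2 = 8.
With 4 monodentate ligands the coordination number is 4.
Triphenylphosphine is a strong-field ligand (high in the spectrochemical series).
A 3d d⁸ ion with strong-field ligands gains enough CFSE to favour square planar over tetrahedral.

square planar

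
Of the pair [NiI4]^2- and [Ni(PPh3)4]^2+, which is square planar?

For [NiI4]^2-: Summing ligand charges against the −2 overall charge gives an oxidation state of +2 for nickel. Nickel is a group-10 element; Ni(II) is therefore d⁸. Iodide is a weak-field ligand. With weak-field ligands the CFSE gain from square planar is small, so a 3d d⁸ ion takes the sterically preferred tetrahedral geometry. → tetrahedral.
For [Ni(PPh3)4]^2+: Summing ligand charges against the +2 overall charge gives an oxidation state of +2 for nickel. Nickel is a group-10 element; Ni(II) is therefore d⁸. Triphenylphosphine is a strong-field ligand (high in the spectrochemical series). A 3d d⁸ ion with strong-field ligands gains enough CFSE to favour square planar over tetrahedral. → square planar.

[Ni(PPh3)4]^2+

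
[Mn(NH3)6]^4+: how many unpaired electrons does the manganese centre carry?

Ligand charges: ammonia is neutral. With an overall charge of +4 the manganese centre must be in the +4 oxidation state.
Manganese is a group-7 element; Mn(IV) is therefore d³.
In an octahedral field the d³ configuration is t₂g³e_g⁰ (only one arrangement possible), giving 3 unpaired electrons.

3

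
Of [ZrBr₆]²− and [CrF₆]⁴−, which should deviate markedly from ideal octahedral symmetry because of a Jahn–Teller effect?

[CrF₆]⁴−

[ZrBr₆]²−: Ligand charges: each bromide is −1. With an overall charge of −2 the zirconium centre must be in the +4 oxidation state. Group 4 minus oxidation state 4 gives a d⁰ configuration. The d⁰ configuration leaves the e_g set evenly filled (or empty) — no strong Jahn–Teller driving force.
[CrF₆]⁴−: Summing ligand charges against the −4 overall charge gives an oxidation state of +2 for chromium. Cr sits in group 6, so the d-electron count is 6 − 2 = 4. Fluoride is a weak-field ligand for a first-row metal, so the complex is high-spin. The t₂g³e_g¹ (high-spin) configuration has an unevenly filled e_g set; the Jahn–Teller theorem predicts a tetragonal distortion (typically axial elongation) to lift the degeneracy.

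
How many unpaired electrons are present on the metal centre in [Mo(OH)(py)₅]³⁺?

Summing ligand charges against the +3 overall charge gives an oxidation state of +4 for molybdenum.
Mo sits in group 6, so the d-electron count is 6 − 4 = 2.
In an octahedral field the d² configuration is t₂g²e_g⁰ (only one arrangement possible), giving 2 unpaired electrons.

2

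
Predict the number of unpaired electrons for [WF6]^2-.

2

Each fluoride is −1; balancing the −2 overall charge requires W(IV).
Group 6 minus oxidation state 4 gives a d² configuration.
In an octahedral field the d² configuration is t₂g²e_g⁰ (only one arrangement possible), giving 2 unpaired electrons.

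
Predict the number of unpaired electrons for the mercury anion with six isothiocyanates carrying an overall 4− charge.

Each isothiocyanate is −1; balancing the −4 overall charge requires Hg(II).
Mercury is a group-12 element; Hg(II) is therefore d¹⁰.
In an octahedral field the d¹⁰ configuration is t₂g⁶e_g⁴, giving 0 unpaired electrons.

0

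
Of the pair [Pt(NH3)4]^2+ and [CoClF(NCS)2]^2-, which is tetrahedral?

For [Pt(NH3)4]^2+: Ammonia is neutral; balancing the +2 overall charge requires Pt(II). Pt sits in group 10, so the d-electron count is 10 − 2 = 8. A 5d d⁸ ion has a large crystal-field splitting; square planar leaves the high-energy d_{x²−y²} orbital empty and maximises CFSE. → square planar.
For [CoClF(NCS)2]^2-: Each chloride is −1; each fluoride is −1; each isothiocyanate is −1; balancing the −2 overall charge requires Co(II). Cobalt is a group-9 element; Co(II) is therefore d⁷. For a high-spin 3d d⁷ ion with weak-field ligands the small Δₜ gives little square-planar CFSE advantage, so four ligands adopt the sterically favoured tetrahedral geometry. → tetrahedral.

[CoClF(NCS)2]^2-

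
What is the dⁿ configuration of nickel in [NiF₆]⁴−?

Ligand charges: each fluoride is −1. With an overall charge of −4 the nickel centre must be in the +2 oxidation state.
Ni sits in group 10, so the d-electron count is 10 − 2 = 8.

d⁸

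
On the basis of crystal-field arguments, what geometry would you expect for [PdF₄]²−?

square planar

Ligand charges: each fluoride is −1. With an overall charge of −2 the palladium centre must be in the +2 oxidation state.
Group 10 minus oxidation state 2 gives a d⁸ configuration.
Coordination number: 4.
A 4d d⁸ ion has a large crystal-field splitting; square planar leaves the high-energy d_{x²−y²} orbital empty and maximises CFSE.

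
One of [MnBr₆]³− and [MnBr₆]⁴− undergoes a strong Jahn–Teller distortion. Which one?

[MnBr₆]³−

[MnBr₆]³−: Ligand charges: each bromide is −1. With an overall charge of −3 the manganese centre must be in the +3 oxidation state. Group 7 minus oxidation state 3 gives a d⁴ configuration. Bromide is a weak-field ligand for a first-row metal, so the complex is high-spin. The t₂g³e_g¹ (high-spin) configuration has an unevenly filled e_g set; the Jahn–Teller theorem predicts a tetragonal distortion (typically axial elongation) to lift the degeneracy.
[MnBr₆]⁴−: Summing ligand charges against the −4 overall charge gives an oxidation state of +2 for manganese. Group 7 minus oxidation state 2 gives a d⁵ configuration. Bromide is a weak-field ligand for a first-row metal, so the complex is high-spin. The d⁵ configuration leaves the e_g set evenly filled (or empty) — no strong Jahn–Teller driving force.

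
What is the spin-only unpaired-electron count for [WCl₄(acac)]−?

Each chloride is −1; each acetylacetonate is −1; balancing the −1 overall charge requires W(IV).
Group 6 minus oxidation state 4 gives a d² configuration.
Counting donor atoms: 4×chloride (monodentate) → 4 donors; 1×acetylacetonate (bidentate) → 2 donors. Coordination number = 6.
In an octahedral field the d² configuration is t₂g²e_g⁰ (only one arrangement possible), giving 2 unpaired electrons.

2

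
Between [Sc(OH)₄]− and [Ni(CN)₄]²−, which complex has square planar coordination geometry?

For [Sc(OH)₄]−: Each hydroxide is −1; balancing the −1 overall charge requires Sc(III). Group 3 minus oxidation state 3 gives a d⁰ configuration. A d⁰ ion has no crystal-field stabilisation preference between square planar and tetrahedral, so four ligands adopt the sterically favoured tetrahedral geometry. → tetrahedral.
For [Ni(CN)₄]²−: Summing ligand charges against the −2 overall charge gives an oxidation state of +2 for nickel. Ni sits in group 10, so the d-electron count is 10 − 2 = 8. Cyanide is a strong-field ligand (high in the spectrochemical series). A 3d d⁸ ion with strong-field ligands gains enough CFSE to favour square planar over tetrahedral. → square planar.

[Ni(CN)₄]²−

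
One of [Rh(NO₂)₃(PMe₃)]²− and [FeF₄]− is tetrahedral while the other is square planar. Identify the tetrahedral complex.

[FeF₄]−

For [Rh(NO₂)₃(PMe₃)]²−: Each nitro (N-bound nitrite) is −1; trimethylphosphine is neutral; balancing the −2 overall charge requires Rh(I). Rhodium is a group-9 element; Rh(I) is therefore d⁸. A 4d d⁸ ion has a large crystal-field splitting; square planar leaves the high-energy d_{x²−y²} orbital empty and maximises CFSE. → square planar.
For [FeF₄]−: Summing ligand charges against the −1 overall charge gives an oxidation state of +3 for iron. Fe sits in group 8, so the d-electron count is 8 − 3 = 5. A high-spin d⁵ ion has zero CFSE in either geometry, so four ligands adopt the sterically favoured tetrahedral geometry. → tetrahedral.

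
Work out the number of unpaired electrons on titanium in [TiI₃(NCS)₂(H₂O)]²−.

Ligand charges: each iodide is −1; each isothiocyanate is −1; water is neutral. With an overall charge of −2 the titanium centre must be in the +3 oxidation state.
Ti sits in group 4, so the d-electron count is 4 − 3 = 1.
In an octahedral field the d¹ configuration is t₂g¹e_g⁰ (only one arrangement possible), giving 1 unpaired electron.

1 unpaired electron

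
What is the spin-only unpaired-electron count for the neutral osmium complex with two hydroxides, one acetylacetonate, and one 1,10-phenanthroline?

Ligand charges: each hydroxide is −1; each acetylacetonate is −1; 1,10-phenanthroline is neutral. With an overall charge of 0 the osmium centre must be in the +3 oxidation state.
Os sits in group 8, so the d-electron count is 8 − 3 = 5.
Counting donor atoms: 2×hydroxide (monodentate) → 2 donors; 1×acetylacetonate (bidentate) → 2 donors; 1×1,10-phenanthroline (bidentate) → 2 donors. Coordination number = 6.
The spin state decides the count: a 5d ion has a large Δₒ and is invariably low-spin.
An octahedral low-spin d⁵ ion is t₂g⁵e_g⁰, giving 1 unpaired electron.

1 unpaired electron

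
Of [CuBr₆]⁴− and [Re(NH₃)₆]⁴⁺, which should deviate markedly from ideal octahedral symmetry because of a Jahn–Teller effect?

[CuBr₆]⁴−

[CuBr₆]⁴−: Each bromide is −1; balancing the −4 overall charge requires Cu(II). Group 11 minus oxidation state 2 gives a d⁹ configuration. The t₂g⁶e_g³ configuration has an unevenly filled e_g set; the Jahn–Teller theorem predicts a tetragonal distortion (typically axial elongation) to lift the degeneracy.
[Re(NH₃)₆]⁴⁺: Ligand charges: ammonia is neutral. With an overall charge of +4 the rhenium centre must be in the +4 oxidation state. Group 7 minus oxidation state 4 gives a d³ configuration. The d³ configuration leaves the e_g set evenly filled (or empty) — no strong Jahn–Teller driving force.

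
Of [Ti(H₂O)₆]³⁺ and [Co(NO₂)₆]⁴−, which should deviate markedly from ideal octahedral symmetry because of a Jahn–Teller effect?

[Ti(H₂O)₆]³⁺: Ligand charges: water is neutral. With an overall charge of +3 the titanium centre must be in the +3 oxidation state. Group 4 minus oxidation state 3 gives a d¹ configuration. The d¹ configuration leaves the e_g set evenly filled (or empty) — no strong Jahn–Teller driving force.
[Co(NO₂)₆]⁴−: Summing ligand charges against the −4 overall charge gives an oxidation state of +2 for cobalt. Co sits in group 9, so the d-electron count is 9 − 2 = 7. Nitro (N-bound nitrite) is a strong-field ligand (high in the spectrochemical series) for a first-row metal, so the complex is low-spin. The t₂g⁶e_g¹ (low-spin) configuration has an unevenly filled e_g set; the Jahn–Teller theorem predicts a tetragonal distortion (typically axial elongation) to lift the degeneracy.

[Co(NO₂)₆]⁴−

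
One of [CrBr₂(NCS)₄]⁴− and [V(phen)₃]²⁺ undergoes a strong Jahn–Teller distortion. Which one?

[CrBr₂(NCS)₄]⁴−

[CrBr₂(NCS)₄]⁴−: Summing ligand charges against the −4 overall charge gives an oxidation state of +2 for chromium. Cr sits in group 6, so the d-electron count is 6 − 2 = 4. Bromide and isothiocyanate are weak-field ligands for a first-row metal, so the complex is high-spin. The t₂g³e_g¹ (high-spin) configuration has an unevenly filled e_g set; the Jahn–Teller theorem predicts a tetragonal distortion (typically axial elongation) to lift the degeneracy.
[V(phen)₃]²⁺: Ligand charges: 1,10-phenanthroline is neutral. With an overall charge of +2 the vanadium centre must be in the +2 oxidation state. Vanadium is a group-5 element; V(II) is therefore d³. The d³ configuration leaves the e_g set evenly filled (or empty) — no strong Jahn–Teller driving force.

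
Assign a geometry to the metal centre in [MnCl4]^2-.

tetrahedral

Ligand charges: each chloride is −1. With an overall charge of −2 the manganese centre must be in the +2 oxidation state.
Group 7 minus oxidation state 2 gives a d⁵ configuration.
Coordination number: 4.
Chloride is a weak-field ligand.
A high-spin d⁵ ion has zero CFSE in either geometry, so four ligands adopt the sterically favoured tetrahedral geometry.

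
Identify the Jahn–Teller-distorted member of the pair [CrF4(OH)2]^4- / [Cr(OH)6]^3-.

[CrF4(OH)2]^4-

[CrF4(OH)2]^4-: Summing ligand charges against the −4 overall charge gives an oxidation state of +2 for chromium. Cr sits in group 6, so the d-electron count is 6 − 2 = 4. Fluoride and hydroxide are weak-field ligands for a first-row metal, so the complex is high-spin. The t₂g³e_g¹ (high-spin) configuration has an unevenly filled e_g set; the Jahn–Teller theorem predicts a tetragonal distortion (typically axial elongation) to lift the degeneracy.
[Cr(OH)6]^3-: Summing ligand charges against the −3 overall charge gives an oxidation state of +3 for chromium. Cr sits in group 6, so the d-electron count is 6 − 3 = 3. The d³ configuration leaves the e_g set evenly filled (or empty) — no strong Jahn–Teller driving force.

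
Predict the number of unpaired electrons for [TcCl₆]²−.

Ligand charges: each chloride is −1. With an overall charge of −2 the technetium centre must be in the +4 oxidation state.
Tc sits in group 7, so the d-electron count is 7 − 4 = 3.
In an octahedral field the d³ configuration is t₂g³e_g⁰ (only one arrangement possible), giving 3 unpaired electrons.

3 unpaired electrons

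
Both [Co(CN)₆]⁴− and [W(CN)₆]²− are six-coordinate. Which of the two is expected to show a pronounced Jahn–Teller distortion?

[Co(CN)₆]⁴−

[Co(CN)₆]⁴−: Summing ligand charges against the −4 overall charge gives an oxidation state of +2 for cobalt. Co sits in group 9, so the d-electron count is 9 − 2 = 7. Cyanide is a strong-field ligand (high in the spectrochemical series) for a first-row metal, so the complex is low-spin. The t₂g⁶e_g¹ (low-spin) configuration has an unevenly filled e_g set; the Jahn–Teller theorem predicts a tetragonal distortion (typically axial elongation) to lift the degeneracy.
[W(CN)₆]²−: Summing ligand charges against the −2 overall charge gives an oxidation state of +4 for tungsten. W sits in group 6, so the d-electron count is 6 − 4 = 2. The d² configuration leaves the e_g set evenly filled (or empty) — no strong Jahn–Teller driving force.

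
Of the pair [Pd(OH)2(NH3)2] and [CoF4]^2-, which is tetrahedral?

For [Pd(OH)2(NH3)2]: Each hydroxide is −1; ammonia is neutral; balancing the 0 overall charge requires Pd(II). Palladium is a group-10 element; Pd(II) is therefore d⁸. A 4d d⁸ ion has a large crystal-field splitting; square planar leaves the high-energy d_{x²−y²} orbital empty and maximises CFSE. → square planar.
For [CoF4]^2-: Each fluoride is −1; balancing the −2 overall charge requires Co(II). Co sits in group 9, so the d-electron count is 9 − 2 = 7. For a high-spin 3d d⁷ ion with weak-field ligands the small Δₜ gives little square-planar CFSE advantage, so four ligands adopt the sterically favoured tetrahedral geometry. → tetrahedral.

[CoF4]^2-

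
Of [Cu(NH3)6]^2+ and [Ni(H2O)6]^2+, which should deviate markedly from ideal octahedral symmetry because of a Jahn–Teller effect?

[Cu(NH3)6]^2+: Ligand charges: ammonia is neutral. With an overall charge of +2 the copper centre must be in the +2 oxidation state. Cu sits in group 11, so the d-electron count is 11 − 2 = 9. The t₂g⁶e_g³ configuration has an unevenly filled e_g set; the Jahn–Teller theorem predicts a tetragonal distortion (typically axial elongation) to lift the degeneracy.
[Ni(H2O)6]^2+: Summing ligand charges against the +2 overall charge gives an oxidation state of +2 for nickel. Ni sits in group 10, so the d-electron count is 10 − 2 = 8. The d⁸ configuration leaves the e_g set evenly filled (or empty) — no strong Jahn–Teller driving force.

[Cu(NH3)6]^2+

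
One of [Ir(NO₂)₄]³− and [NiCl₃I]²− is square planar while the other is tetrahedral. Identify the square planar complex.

[Ir(NO₂)₄]³−

For [Ir(NO₂)₄]³−: Each nitro (N-bound nitrite) is −1; balancing the −3 overall charge requires Ir(I). Group 9 minus oxidation state 1 gives a d⁸ configuration. A 5d d⁸ ion has a large crystal-field splitting; square planar leaves the high-energy d_{x²−y²} orbital empty and maximises CFSE. → square planar.
For [NiCl₃I]²−: Summing ligand charges against the −2 overall charge gives an oxidation state of +2 for nickel. Nickel is a group-10 element; Ni(II) is therefore d⁸. Chloride and iodide are weak-field ligands. With weak-field ligands the CFSE gain from square planar is small, so a 3d d⁸ ion takes the sterically preferred tetrahedral geometry. → tetrahedral.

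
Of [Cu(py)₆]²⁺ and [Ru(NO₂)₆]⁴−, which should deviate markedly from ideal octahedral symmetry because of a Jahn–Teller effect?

[Cu(py)₆]²⁺

[Cu(py)₆]²⁺: Summing ligand charges against the +2 overall charge gives an oxidation state of +2 for copper. Copper is a group-11 element; Cu(II) is therefore d⁹. The t₂g⁶e_g³ configuration has an unevenly filled e_g set; the Jahn–Teller theorem predicts a tetragonal distortion (typically axial elongation) to lift the degeneracy.
[Ru(NO₂)₆]⁴−: Summing ligand charges against the −4 overall charge gives an oxidation state of +2 for ruthenium. Group 8 minus oxidation state 2 gives a d⁶ configuration. A 4d ion has a large Δₒ and is invariably low-spin. The d⁶ configuration leaves the e_g set evenly filled (or empty) — no strong Jahn–Teller driving force.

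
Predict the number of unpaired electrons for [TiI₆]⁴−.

2

Each iodide is −1; balancing the −4 overall charge requires Ti(II).
Ti sits in group 4, so the d-electron count is 4 − 2 = 2.
In an octahedral field the d² configuration is t₂g²e_g⁰ (only one arrangement possible), giving 2 unpaired electrons.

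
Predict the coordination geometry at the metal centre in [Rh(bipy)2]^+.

square planar

Ligand charges: 2,2′-bipyridine is neutral. With an overall charge of +1 the rhodium centre must be in the +1 oxidation state.
Group 9 minus oxidation state 1 gives a d⁸ configuration.
Counting donor atoms: 2×2,2′-bipyridine (bidentate) → 4 donors. Coordination number = 4.
A 4d d⁸ ion has a large crystal-field splitting; square planar leaves the high-energy d_{x²−y²} orbital empty and maximises CFSE.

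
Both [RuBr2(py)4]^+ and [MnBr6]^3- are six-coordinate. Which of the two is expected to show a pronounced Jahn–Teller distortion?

[MnBr6]^3-

[RuBr2(py)4]^+: Each bromide is −1; pyridine is neutral; balancing the +1 overall charge requires Ru(III). Ru sits in group 8, so the d-electron count is 8 − 3 = 5. A 4d ion has a large Δₒ and is invariably low-spin. The d⁵ configuration leaves the e_g set evenly filled (or empty) — no strong Jahn–Teller driving force.
[MnBr6]^3-: Each bromide is −1; balancing the −3 overall charge requires Mn(III). Mn sits in group 7, so the d-electron count is 7 − 3 = 4. Bromide is a weak-field ligand for a first-row metal, so the complex is high-spin. The t₂g³e_g¹ (high-spin) configuration has an unevenly filled e_g set; the Jahn–Teller theorem predicts a tetragonal distortion (typically axial elongation) to lift the degeneracy.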